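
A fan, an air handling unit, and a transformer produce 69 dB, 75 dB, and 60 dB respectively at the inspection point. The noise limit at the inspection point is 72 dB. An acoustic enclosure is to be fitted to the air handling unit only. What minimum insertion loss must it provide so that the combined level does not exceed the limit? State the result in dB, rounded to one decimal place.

The untreated sources together contribute 10^(69/10) + 10^(60/10) = 8.943e+06, i.e. 69.51 dB.
The limit corresponds to 10^(72/10) = 1.585e+07; subtracting the fixed part leaves 6.906e+06 for the air handling unit, i.e. 68.39 dB.
So the air handling unit must be reduced from 75 to 68.39 dB: IL = 6.61 dB.

6.6 dB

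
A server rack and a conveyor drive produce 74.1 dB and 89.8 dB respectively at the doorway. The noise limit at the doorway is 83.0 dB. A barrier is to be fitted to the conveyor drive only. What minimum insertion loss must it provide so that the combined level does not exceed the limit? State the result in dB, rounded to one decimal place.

7.4 dB

Fixed contribution from the other source: Σ 10^(L/10) = 10^(74.1/10) = 2.570e+07 (74.10 dB).
The limit corresponds to 10^(83.0/10) = 1.995e+08; subtracting the fixed part leaves 1.738e+08 for the conveyor drive, i.e. 82.40 dB.
Required insertion loss = 89.8 − 82.40 = 7.40 dB.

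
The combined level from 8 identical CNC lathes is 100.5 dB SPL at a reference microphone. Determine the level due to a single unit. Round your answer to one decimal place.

91.5 dB SPL

8 equal contributions raise the level by 10·log₁₀ 8 = 9.031 dB, so each unit alone gives 100.5 − 9.031.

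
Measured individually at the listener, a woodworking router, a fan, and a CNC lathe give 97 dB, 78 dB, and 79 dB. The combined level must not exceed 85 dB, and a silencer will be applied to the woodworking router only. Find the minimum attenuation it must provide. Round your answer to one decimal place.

14.6 dB

The untreated sources together contribute 10^(78/10) + 10^(79/10) = 1.425e+08, i.e. 81.54 dB.
The limit corresponds to 10^(85/10) = 3.162e+08; subtracting the fixed part leaves 1.737e+08 for the woodworking router, i.e. 82.40 dB.
So the woodworking router must be reduced from 97 to 82.40 dB: IL = 14.60 dB.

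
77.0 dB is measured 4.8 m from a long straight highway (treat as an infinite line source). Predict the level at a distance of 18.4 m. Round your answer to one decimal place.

71.2 dB

Cylindrical spreading from a line source gives a 10·log₁₀(r₂/r₁) drop.
L₂ = 77.0 − 10·log₁₀(18.4/4.8) = 77.0 − 5.836 = 71.16 dB.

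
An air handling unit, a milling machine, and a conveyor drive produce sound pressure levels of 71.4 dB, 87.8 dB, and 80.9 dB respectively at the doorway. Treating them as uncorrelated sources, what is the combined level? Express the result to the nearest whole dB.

Incoherent sources combine by intensity addition: L_total = 10·log₁₀(Σ 10^(L_i/10)).
Σ 10^(L/10) = 10^(71.4/10) + 10^(87.8/10) + 10^(80.9/10) = 7.394e+08.
L_total = 10·log₁₀(7.394e+08) = 88.69 dB.

89 dB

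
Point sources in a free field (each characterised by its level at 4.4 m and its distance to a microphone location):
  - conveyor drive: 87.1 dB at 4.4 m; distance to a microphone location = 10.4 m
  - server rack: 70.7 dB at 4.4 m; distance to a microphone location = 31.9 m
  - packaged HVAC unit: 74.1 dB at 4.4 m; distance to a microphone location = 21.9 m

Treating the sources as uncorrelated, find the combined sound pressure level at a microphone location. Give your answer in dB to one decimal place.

First find each source's level at the receiver (point-source: −20·log₁₀(r/r_ref)), then combine on an intensity basis.
conveyor drive: 87.1 − 20·log₁₀(10.4/4.4) = 87.1 − 7.47 = 79.63 dB.
server rack: 70.7 − 20·log₁₀(31.9/4.4) = 70.7 − 17.21 = 53.49 dB.
packaged HVAC unit: 74.1 − 20·log₁₀(21.9/4.4) = 74.1 − 13.94 = 60.16 dB.
Σ 10^(L/10) = 9.306e+07 → L_total = 10·log₁₀(9.306e+07) = 79.69 dB.

79.7 dB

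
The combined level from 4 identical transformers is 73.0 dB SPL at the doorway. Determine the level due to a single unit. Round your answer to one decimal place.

Dividing the total intensity by 4 lowers the level by 10·log₁₀ 4 = 6.021 dB: L₁ = 73.0 − 6.021.

67.0 dB SPL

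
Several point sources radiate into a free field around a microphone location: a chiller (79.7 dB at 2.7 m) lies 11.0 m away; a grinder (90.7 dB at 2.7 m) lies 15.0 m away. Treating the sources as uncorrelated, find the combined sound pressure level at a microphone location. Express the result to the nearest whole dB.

76 dB

Apply inverse-square spreading to bring every level to the receiver, then sum 10^(L/10).
chiller: 79.7 − 20·log₁₀(11.0/2.7) = 79.7 − 12.20 = 67.50 dB.
grinder: 90.7 − 20·log₁₀(15.0/2.7) = 90.7 − 14.89 = 75.81 dB.
Σ 10^(L/10) = 4.369e+07 → L_total = 10·log₁₀(4.369e+07) = 76.40 dB.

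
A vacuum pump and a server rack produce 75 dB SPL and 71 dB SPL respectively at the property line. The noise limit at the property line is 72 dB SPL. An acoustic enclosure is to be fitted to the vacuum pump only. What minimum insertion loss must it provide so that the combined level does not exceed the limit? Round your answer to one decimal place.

9.9 dB

Everything except the vacuum pump sums to 10^(71/10) = 1.259e+07 in linear terms, 71.00 dB SPL.
The limit corresponds to 10^(72/10) = 1.585e+07; subtracting the fixed part leaves 3.260e+06 for the vacuum pump, i.e. 65.13 dB SPL.
So the vacuum pump must be reduced from 75 to 65.13 dB SPL: IL = 9.87 dB.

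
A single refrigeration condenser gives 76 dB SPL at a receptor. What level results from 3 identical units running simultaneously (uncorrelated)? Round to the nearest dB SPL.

81 dB SPL

With 3 equal, uncorrelated contributions the intensity is 3× that of one unit, giving a rise of 10·log₁₀ 3.
L_total = 76 + 10·log₁₀(3) = 76 + 4.771 = 80.77 dB SPL.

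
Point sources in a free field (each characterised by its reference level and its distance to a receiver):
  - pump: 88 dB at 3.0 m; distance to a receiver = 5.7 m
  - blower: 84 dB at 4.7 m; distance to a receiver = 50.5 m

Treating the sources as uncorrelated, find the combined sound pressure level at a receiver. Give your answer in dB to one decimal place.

First find each source's level at the receiver (point-source: −20·log₁₀(r/r_ref)), then combine on an intensity basis.
pump: 88 − 20·log₁₀(5.7/3.0) = 88 − 5.58 = 82.42 dB.
blower: 84 − 20·log₁₀(50.5/4.7) = 84 − 20.62 = 63.38 dB.
Σ 10^(L/10) = 1.770e+08 → L_total = 10·log₁₀(1.770e+08) = 82.48 dB.

82.5 dB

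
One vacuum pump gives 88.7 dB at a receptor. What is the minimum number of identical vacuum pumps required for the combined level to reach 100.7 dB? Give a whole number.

Need L₁ + 10·log₁₀ N ≥ 100.7, i.e. log₁₀ N ≥ 1.20.
N ≥ 10^(12.0/10) = 15.849, so N = 16.

16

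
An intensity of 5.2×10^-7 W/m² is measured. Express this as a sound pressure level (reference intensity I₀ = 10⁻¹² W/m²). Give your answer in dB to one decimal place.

57.2 dB

L = 10·log₁₀(I/I₀) = 10·log₁₀(5.2×10^-7/10⁻¹²) = 10·log₁₀(5.2×10^5).
L = 10·(0.7160 + 5) = 57.16 dB.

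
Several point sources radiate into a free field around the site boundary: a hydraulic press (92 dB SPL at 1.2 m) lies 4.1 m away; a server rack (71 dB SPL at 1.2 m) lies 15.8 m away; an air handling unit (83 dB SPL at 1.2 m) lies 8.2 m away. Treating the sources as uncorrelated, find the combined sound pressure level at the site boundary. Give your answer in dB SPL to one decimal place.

Apply inverse-square spreading to bring every level to the receiver, then sum 10^(L/10).
hydraulic press: 92 − 20·log₁₀(4.1/1.2) = 92 − 10.67 = 81.33 dB SPL.
server rack: 71 − 20·log₁₀(15.8/1.2) = 71 − 22.39 = 48.61 dB SPL.
air handling unit: 83 − 20·log₁₀(8.2/1.2) = 83 − 16.69 = 66.31 dB SPL.
Σ 10^(L/10) = 1.401e+08 → L_total = 10·log₁₀(1.401e+08) = 81.46 dB SPL.

81.5 dB SPL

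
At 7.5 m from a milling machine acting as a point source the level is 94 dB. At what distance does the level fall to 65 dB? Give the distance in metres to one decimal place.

Point-source spreading drops the level by 20·log₁₀(r₂/r₁); inverting, r₂/r₁ = 10^(ΔL/20).
r₂ = 7.5·10^((94−65)/20) = 7.5·10^(29.0/20) = 211.38 m.

211.4 m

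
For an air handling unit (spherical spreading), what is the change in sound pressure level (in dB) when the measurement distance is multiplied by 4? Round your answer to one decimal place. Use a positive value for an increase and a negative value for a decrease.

With spherical spreading the level changes by −20·log₁₀(r₂/r₁).
ΔL = −20·log₁₀(4) = -12.04 dB.

-12.0 dB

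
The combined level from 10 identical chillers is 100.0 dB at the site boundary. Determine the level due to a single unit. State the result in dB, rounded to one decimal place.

For N identical incoherent sources L_total = L₁ + 10·log₁₀ N, so L₁ = 100.0 − 10·log₁₀(10) = 100.0 − 10.000.

90.0 dB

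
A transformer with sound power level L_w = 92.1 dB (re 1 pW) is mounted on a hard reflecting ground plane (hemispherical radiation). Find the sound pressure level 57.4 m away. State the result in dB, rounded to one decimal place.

48.9 dB

The power spreads over a hemisphere of area 2π·r², so L_p = L_w − 10·log₁₀(2π·r²).
2π·r² = 2.07e+04 m², 10·log₁₀ of that is 43.160 dB.
L_p = 92.1 − 43.160 = 48.94 dB.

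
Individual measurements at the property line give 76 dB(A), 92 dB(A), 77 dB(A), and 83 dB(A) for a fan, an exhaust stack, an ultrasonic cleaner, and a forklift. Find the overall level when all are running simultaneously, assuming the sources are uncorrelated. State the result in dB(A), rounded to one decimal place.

92.7 dB(A)

Incoherent sources combine by intensity addition: L_total = 10·log₁₀(Σ 10^(L_i/10)).
Σ 10^(L/10) = 10^(76/10) + 10^(92/10) + 10^(77/10) + 10^(83/10) = 1.874e+09.
L_total = 10·log₁₀(1.874e+09) = 92.73 dB(A).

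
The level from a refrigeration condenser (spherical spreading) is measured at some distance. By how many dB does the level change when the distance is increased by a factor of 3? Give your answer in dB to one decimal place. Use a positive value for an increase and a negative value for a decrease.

-9.5 dB

Point-source spreading: ΔL = −20·log₁₀(r₂/r₁).
ΔL = −20·log₁₀(3) = -9.54 dB.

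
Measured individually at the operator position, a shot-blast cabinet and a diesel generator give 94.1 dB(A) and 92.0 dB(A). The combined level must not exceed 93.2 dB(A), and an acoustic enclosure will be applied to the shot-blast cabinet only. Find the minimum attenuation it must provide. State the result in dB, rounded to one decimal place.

7.1 dB

Fixed contribution from the other source: Σ 10^(L/10) = 10^(92.0/10) = 1.585e+09 (92.00 dB(A)).
To meet 93.2 dB(A) overall, the treated shot-blast cabinet may contribute at most 10^(93.2/10) − 1.585e+09 = 5.044e+08, i.e. 87.03 dB(A).
So the shot-blast cabinet must be reduced from 94.1 to 87.03 dB(A): IL = 7.07 dB.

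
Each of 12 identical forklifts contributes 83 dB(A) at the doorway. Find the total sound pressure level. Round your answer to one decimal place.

93.8 dB(A)

L_total = L₁ + 10·log₁₀ N for N identical incoherent sources.
L_total = 83 + 10·log₁₀(12) = 83 + 10.792 = 93.79 dB(A).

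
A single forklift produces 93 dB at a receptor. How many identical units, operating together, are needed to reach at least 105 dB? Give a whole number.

16

The shortfall is 105 − 93 = 12.0 dB, and N units add 10·log₁₀ N, so need 10·log₁₀ N ≥ 12.0.
N ≥ 10^(12.0/10) = 15.849, so N = 16.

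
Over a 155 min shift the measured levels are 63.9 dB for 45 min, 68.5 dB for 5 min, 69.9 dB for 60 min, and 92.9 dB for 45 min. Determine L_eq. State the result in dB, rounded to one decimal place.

87.6 dB

The energy average is taken in the linear domain: L_eq = 10·log₁₀[(Σ tᵢ·10^(Lᵢ/10))/T], T = 155 min.
Σ tᵢ·10^(Lᵢ/10) = 45·10^(63.9/10) + 5·10^(68.5/10) + 60·10^(69.9/10) + 45·10^(92.9/10) = 8.848e+10.
L_eq = 10·log₁₀(8.848e+10/155) = 87.56 dB.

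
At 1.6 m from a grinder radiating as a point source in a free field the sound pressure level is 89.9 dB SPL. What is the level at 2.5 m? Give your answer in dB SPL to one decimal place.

Point-source attenuation: ΔL = 20·log₁₀(r₂/r₁) = 20·log₁₀(2.5/1.6) = 3.876 dB.
L₂ = 89.9 − 20·log₁₀(2.5/1.6) = 89.9 − 3.876 = 86.02 dB SPL.

86.0 dB SPL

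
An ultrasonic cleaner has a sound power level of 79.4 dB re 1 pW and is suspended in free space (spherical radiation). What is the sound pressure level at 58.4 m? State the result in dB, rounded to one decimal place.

33.1 dB

The power spreads over a sphere of area 4π·r², so L_p = L_w − 10·log₁₀(4π·r²).
4π·r² = 4.286e+04 m², 10·log₁₀ of that is 46.320 dB.
L_p = 79.4 − 46.320 = 33.08 dB.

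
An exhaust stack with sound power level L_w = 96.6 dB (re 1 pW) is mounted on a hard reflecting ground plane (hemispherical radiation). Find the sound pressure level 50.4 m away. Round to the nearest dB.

The power spreads over a hemisphere of area 2π·r², so L_p = L_w − 10·log₁₀(2π·r²).
2π·r² = 1.596e+04 m², 10·log₁₀ of that is 42.030 dB.
L_p = 96.6 − 42.030 = 54.57 dB.

55 dB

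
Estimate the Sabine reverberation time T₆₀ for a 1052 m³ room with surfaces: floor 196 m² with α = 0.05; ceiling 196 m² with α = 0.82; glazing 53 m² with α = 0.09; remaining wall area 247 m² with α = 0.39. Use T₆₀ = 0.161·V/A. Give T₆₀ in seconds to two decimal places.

A = Σ Sᵢαᵢ = 196·0.05 + 196·0.82 + 53·0.09 + 247·0.39 = 271.62 m².
T₆₀ = 0.161·V/A = 0.161·1052/271.62 = 0.624 s.

0.62 s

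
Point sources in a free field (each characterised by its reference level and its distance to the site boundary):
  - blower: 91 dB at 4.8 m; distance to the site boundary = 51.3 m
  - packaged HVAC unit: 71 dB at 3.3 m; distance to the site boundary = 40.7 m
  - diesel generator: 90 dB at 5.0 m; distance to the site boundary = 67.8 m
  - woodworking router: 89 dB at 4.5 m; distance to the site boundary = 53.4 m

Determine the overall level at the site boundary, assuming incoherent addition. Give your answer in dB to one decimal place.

First find each source's level at the receiver (point-source: −20·log₁₀(r/r_ref)), then combine on an intensity basis.
blower: 91 − 20·log₁₀(51.3/4.8) = 91 − 20.58 = 70.42 dB.
packaged HVAC unit: 71 − 20·log₁₀(40.7/3.3) = 71 − 21.82 = 49.18 dB.
diesel generator: 90 − 20·log₁₀(67.8/5.0) = 90 − 22.65 = 67.35 dB.
woodworking router: 89 − 20·log₁₀(53.4/4.5) = 89 − 21.49 = 67.51 dB.
Σ 10^(L/10) = 2.218e+07 → L_total = 10·log₁₀(2.218e+07) = 73.46 dB.

73.5 dB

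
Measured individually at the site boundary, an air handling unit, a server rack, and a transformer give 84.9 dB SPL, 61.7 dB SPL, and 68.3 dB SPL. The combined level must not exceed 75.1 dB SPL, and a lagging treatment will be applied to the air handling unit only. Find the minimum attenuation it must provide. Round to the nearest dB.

The untreated sources together contribute 10^(61.7/10) + 10^(68.3/10) = 8.240e+06, i.e. 69.16 dB SPL.
The limit corresponds to 10^(75.1/10) = 3.236e+07; subtracting the fixed part leaves 2.412e+07 for the air handling unit, i.e. 73.82 dB SPL.
So the air handling unit must be reduced from 84.9 to 73.82 dB SPL: IL = 11.08 dB.

11 dB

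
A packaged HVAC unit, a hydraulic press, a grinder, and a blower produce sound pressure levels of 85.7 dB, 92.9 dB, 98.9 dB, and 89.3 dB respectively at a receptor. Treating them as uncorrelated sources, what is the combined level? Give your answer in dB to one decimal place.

For uncorrelated sources the intensities add, so convert each level to linear form, sum, and take 10·log₁₀ of the total.
Σ 10^(L/10) = 10^(85.7/10) + 10^(92.9/10) + 10^(98.9/10) + 10^(89.3/10) = 1.093e+10.
L_total = 10·log₁₀(1.093e+10) = 100.39 dB.

100.4 dB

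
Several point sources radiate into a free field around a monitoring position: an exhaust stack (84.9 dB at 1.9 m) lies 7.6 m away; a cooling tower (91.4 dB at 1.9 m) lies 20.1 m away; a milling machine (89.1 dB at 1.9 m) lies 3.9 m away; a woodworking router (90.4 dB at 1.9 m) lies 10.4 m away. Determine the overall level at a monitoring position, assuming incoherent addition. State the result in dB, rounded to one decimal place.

Propagate each source to the receiver with L = L_ref − 20·log₁₀(r/r_ref), then add intensities.
exhaust stack: 84.9 − 20·log₁₀(7.6/1.9) = 84.9 − 12.04 = 72.86 dB.
cooling tower: 91.4 − 20·log₁₀(20.1/1.9) = 91.4 − 20.49 = 70.91 dB.
milling machine: 89.1 − 20·log₁₀(3.9/1.9) = 89.1 − 6.25 = 82.85 dB.
woodworking router: 90.4 − 20·log₁₀(10.4/1.9) = 90.4 − 14.77 = 75.63 dB.
Σ 10^(L/10) = 2.612e+08 → L_total = 10·log₁₀(2.612e+08) = 84.17 dB.

84.2 dB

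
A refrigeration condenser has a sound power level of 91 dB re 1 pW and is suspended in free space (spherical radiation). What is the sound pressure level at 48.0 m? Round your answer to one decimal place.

46.4 dB

The power spreads over a sphere of area 4π·r², so L_p = L_w − 10·log₁₀(4π·r²).
4π·r² = 2.895e+04 m², 10·log₁₀ of that is 44.617 dB.
L_p = 91 − 44.617 = 46.38 dB.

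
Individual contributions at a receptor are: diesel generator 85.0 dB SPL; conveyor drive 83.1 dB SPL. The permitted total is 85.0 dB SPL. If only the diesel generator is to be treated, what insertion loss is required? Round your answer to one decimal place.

Everything except the diesel generator sums to 10^(83.1/10) = 2.042e+08 in linear terms, 83.10 dB SPL.
To meet 85.0 dB SPL overall, the treated diesel generator may contribute at most 10^(85.0/10) − 2.042e+08 = 1.121e+08, i.e. 80.49 dB SPL.
Required insertion loss = 85.0 − 80.49 = 4.51 dB.

4.5 dB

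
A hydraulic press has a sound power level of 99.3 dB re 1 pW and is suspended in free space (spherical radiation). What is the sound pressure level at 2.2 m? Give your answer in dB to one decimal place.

81.5 dB

The power spreads over a sphere of area 4π·r², so L_p = L_w − 10·log₁₀(4π·r²).
4π·r² = 60.82 m², 10·log₁₀ of that is 17.841 dB.
L_p = 99.3 − 17.841 = 81.46 dB.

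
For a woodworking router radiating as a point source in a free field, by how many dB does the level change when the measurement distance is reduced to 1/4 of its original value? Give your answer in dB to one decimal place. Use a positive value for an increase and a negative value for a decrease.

Point-source spreading: ΔL = −20·log₁₀(r₂/r₁).
ΔL = −20·log₁₀(0.25) = +12.04 dB.

+12.0 dB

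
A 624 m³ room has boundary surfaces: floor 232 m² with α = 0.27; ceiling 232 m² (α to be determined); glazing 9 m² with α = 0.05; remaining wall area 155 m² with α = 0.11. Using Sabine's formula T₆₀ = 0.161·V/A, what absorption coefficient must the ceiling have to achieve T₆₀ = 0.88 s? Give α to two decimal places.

Required total absorption A = 0.161·624/0.88 = 114.16 m².
Absorption from the other surfaces = 232·0.27 + 9·0.05 + 155·0.11 = 80.14 m², so the ceiling must supply 34.02 m² over 232 m².
α = 34.02/232 = 0.147.

0.15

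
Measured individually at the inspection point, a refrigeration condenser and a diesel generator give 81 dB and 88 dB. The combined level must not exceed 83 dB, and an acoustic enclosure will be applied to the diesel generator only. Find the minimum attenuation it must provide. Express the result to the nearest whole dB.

The untreated sources together contribute 10^(81/10) = 1.259e+08, i.e. 81.00 dB.
To meet 83 dB overall, the treated diesel generator may contribute at most 10^(83/10) − 1.259e+08 = 7.363e+07, i.e. 78.67 dB.
Required insertion loss = 88 − 78.67 = 9.33 dB.

9 dB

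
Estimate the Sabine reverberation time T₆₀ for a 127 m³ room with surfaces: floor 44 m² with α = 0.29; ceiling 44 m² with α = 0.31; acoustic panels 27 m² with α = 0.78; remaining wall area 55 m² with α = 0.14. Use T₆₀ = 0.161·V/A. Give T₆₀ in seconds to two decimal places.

0.37 s

Total absorption A = 44·0.29 + 44·0.31 + 27·0.78 + 55·0.14 = 55.16 m² sabins.
T₆₀ = 0.161 × 127 / 55.16 = 0.371 s.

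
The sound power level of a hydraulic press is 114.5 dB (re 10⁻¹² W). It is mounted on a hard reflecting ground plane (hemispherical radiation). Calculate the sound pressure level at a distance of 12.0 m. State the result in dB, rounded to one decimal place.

84.9 dB

The power spreads over a hemisphere of area 2π·r², so L_p = L_w − 10·log₁₀(2π·r²).
2π·r² = 904.8 m², 10·log₁₀ of that is 29.565 dB.
L_p = 114.5 − 29.565 = 84.93 dB.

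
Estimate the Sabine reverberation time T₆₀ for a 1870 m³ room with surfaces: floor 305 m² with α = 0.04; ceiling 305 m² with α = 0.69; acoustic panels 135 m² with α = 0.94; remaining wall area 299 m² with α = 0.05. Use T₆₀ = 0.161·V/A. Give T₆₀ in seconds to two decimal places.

A = Σ Sᵢαᵢ = 305·0.04 + 305·0.69 + 135·0.94 + 299·0.05 = 364.50 m².
T₆₀ = 0.161·V/A = 0.161·1870/364.50 = 0.826 s.

0.83 s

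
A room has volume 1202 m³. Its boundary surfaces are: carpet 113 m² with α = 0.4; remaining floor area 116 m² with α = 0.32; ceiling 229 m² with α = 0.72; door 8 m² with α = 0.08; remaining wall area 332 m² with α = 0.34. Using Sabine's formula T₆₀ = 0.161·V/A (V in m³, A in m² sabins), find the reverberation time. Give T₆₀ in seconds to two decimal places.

Total absorption A = 113·0.4 + 116·0.32 + 229·0.72 + 8·0.08 + 332·0.34 = 360.72 m² sabins.
T₆₀ = 0.161 × 1202 / 360.72 = 0.536 s.

0.54 s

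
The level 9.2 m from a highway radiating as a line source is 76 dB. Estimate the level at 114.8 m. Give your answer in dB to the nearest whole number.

Line-source attenuation: ΔL = 10·log₁₀(r₂/r₁) = 10·log₁₀(114.8/9.2) = 10.962 dB.
L₂ = 76 − 10·log₁₀(114.8/9.2) = 76 − 10.962 = 65.04 dB.

65 dB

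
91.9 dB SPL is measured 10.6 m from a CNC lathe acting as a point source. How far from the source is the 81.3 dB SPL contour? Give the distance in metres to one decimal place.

35.9 m

The 10.6 dB drop corresponds to a distance ratio of 10^(10.6/20) for a point source.
r₂ = 10.6·10^((91.9−81.3)/20) = 10.6·10^(10.6/20) = 35.92 m.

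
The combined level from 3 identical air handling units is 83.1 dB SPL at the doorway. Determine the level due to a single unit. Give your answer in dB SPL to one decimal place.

78.3 dB SPL

3 equal contributions raise the level by 10·log₁₀ 3 = 4.771 dB, so each unit alone gives 83.1 − 4.771.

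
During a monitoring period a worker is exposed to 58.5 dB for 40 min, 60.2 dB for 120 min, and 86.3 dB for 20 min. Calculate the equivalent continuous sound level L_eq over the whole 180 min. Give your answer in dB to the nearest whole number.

L_eq = 10·log₁₀[(1/T)·Σ tᵢ·10^(Lᵢ/10)] with T = 180 min.
Σ tᵢ·10^(Lᵢ/10) = 40·10^(58.5/10) + 120·10^(60.2/10) + 20·10^(86.3/10) = 8.686e+09.
L_eq = 10·log₁₀(8.686e+09/180) = 76.84 dB.

77 dB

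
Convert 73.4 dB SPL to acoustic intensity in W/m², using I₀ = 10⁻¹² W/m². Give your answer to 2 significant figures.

I = I₀·10^(L/10) = 10⁻¹² × 10^(73.4/10) = 10^(-4.660).

2.2e-05 W/m²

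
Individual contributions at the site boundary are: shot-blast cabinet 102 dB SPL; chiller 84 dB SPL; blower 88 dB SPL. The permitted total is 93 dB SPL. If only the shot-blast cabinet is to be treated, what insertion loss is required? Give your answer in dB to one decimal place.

11.5 dB

Everything except the shot-blast cabinet sums to 10^(84/10) + 10^(88/10) = 8.821e+08 in linear terms, 89.46 dB SPL.
The limit corresponds to 10^(93/10) = 1.995e+09; subtracting the fixed part leaves 1.113e+09 for the shot-blast cabinet, i.e. 90.47 dB SPL.
So the shot-blast cabinet must be reduced from 102 to 90.47 dB SPL: IL = 11.53 dB.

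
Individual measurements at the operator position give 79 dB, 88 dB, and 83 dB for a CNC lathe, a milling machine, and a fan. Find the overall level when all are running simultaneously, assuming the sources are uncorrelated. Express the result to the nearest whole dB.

Incoherent sources combine by intensity addition: L_total = 10·log₁₀(Σ 10^(L_i/10)).
Σ 10^(L/10) = 10^(79/10) + 10^(88/10) + 10^(83/10) = 9.099e+08.
L_total = 10·log₁₀(9.099e+08) = 89.59 dB.

90 dB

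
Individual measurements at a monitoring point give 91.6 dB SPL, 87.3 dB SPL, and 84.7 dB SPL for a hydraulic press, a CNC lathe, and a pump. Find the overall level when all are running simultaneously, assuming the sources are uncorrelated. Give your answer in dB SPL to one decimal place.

93.6 dB SPL

Incoherent sources combine by intensity addition: L_total = 10·log₁₀(Σ 10^(L_i/10)).
Σ 10^(L/10) = 10^(91.6/10) + 10^(87.3/10) + 10^(84.7/10) = 2.278e+09.
L_total = 10·log₁₀(2.278e+09) = 93.57 dB SPL.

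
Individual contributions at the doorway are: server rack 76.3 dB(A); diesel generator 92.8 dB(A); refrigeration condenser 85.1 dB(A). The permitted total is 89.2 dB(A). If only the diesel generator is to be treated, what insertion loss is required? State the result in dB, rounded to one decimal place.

The untreated sources together contribute 10^(76.3/10) + 10^(85.1/10) = 3.663e+08, i.e. 85.64 dB(A).
The limit corresponds to 10^(89.2/10) = 8.318e+08; subtracting the fixed part leaves 4.655e+08 for the diesel generator, i.e. 86.68 dB(A).
So the diesel generator must be reduced from 92.8 to 86.68 dB(A): IL = 6.12 dB.

6.1 dB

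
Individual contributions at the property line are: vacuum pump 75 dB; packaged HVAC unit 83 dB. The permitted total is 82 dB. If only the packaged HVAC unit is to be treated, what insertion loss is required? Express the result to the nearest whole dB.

2 dB

The untreated sources together contribute 10^(75/10) = 3.162e+07, i.e. 75.00 dB.
To meet 82 dB overall, the treated packaged HVAC unit may contribute at most 10^(82/10) − 3.162e+07 = 1.269e+08, i.e. 81.03 dB.
So the packaged HVAC unit must be reduced from 83 to 81.03 dB: IL = 1.97 dB.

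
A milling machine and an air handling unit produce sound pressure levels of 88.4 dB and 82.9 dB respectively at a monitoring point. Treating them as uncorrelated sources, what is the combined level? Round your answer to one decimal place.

Incoherent sources combine by intensity addition: L_total = 10·log₁₀(Σ 10^(L_i/10)).
Σ 10^(L/10) = 10^(88.4/10) + 10^(82.9/10) = 8.868e+08.
L_total = 10·log₁₀(8.868e+08) = 89.48 dB.

89.5 dB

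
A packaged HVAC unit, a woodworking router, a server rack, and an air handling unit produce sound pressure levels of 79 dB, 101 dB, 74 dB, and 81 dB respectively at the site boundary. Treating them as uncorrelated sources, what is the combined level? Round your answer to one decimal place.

Incoherent sources combine by intensity addition: L_total = 10·log₁₀(Σ 10^(L_i/10)).
Σ 10^(L/10) = 10^(79/10) + 10^(101/10) + 10^(74/10) + 10^(81/10) = 1.282e+10.
L_total = 10·log₁₀(1.282e+10) = 101.08 dB.

101.1 dB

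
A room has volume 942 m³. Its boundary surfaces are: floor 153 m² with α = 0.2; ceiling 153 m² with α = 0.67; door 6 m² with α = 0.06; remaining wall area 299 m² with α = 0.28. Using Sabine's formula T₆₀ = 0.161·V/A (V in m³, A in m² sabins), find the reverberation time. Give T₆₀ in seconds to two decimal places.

Summing Sᵢαᵢ: 153·0.2 + 153·0.67 + 6·0.06 + 299·0.28 = 217.19 m².
T₆₀ = 0.161·V/A = 0.161·942/217.19 = 0.698 s.

0.70 s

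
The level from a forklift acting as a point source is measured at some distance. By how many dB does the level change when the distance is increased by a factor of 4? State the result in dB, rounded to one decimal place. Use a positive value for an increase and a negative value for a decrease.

-12.0 dB

A point source loses 6 dB per doubling of distance; generally ΔL = −20·log₁₀(r₂/r₁).
ΔL = −20·log₁₀(4) = -12.04 dB.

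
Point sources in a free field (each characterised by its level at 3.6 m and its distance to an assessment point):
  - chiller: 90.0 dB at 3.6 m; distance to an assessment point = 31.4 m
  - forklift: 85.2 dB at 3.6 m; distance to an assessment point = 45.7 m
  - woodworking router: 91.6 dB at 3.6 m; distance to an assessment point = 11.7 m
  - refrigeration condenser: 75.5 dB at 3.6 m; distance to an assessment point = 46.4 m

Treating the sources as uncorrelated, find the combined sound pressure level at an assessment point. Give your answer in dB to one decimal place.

81.8 dB

Apply inverse-square spreading to bring every level to the receiver, then sum 10^(L/10).
chiller: 90.0 − 20·log₁₀(31.4/3.6) = 90.0 − 18.81 = 71.19 dB.
forklift: 85.2 − 20·log₁₀(45.7/3.6) = 85.2 − 22.07 = 63.13 dB.
woodworking router: 91.6 − 20·log₁₀(11.7/3.6) = 91.6 − 10.24 = 81.36 dB.
refrigeration condenser: 75.5 − 20·log₁₀(46.4/3.6) = 75.5 − 22.20 = 53.30 dB.
Σ 10^(L/10) = 1.523e+08 → L_total = 10·log₁₀(1.523e+08) = 81.83 dB.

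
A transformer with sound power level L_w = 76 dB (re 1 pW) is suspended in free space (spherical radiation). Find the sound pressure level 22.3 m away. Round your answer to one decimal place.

Free-field spherical radiation: L_p = L_w − 10·log₁₀(4π·r²), r = 22.3 m.
4π·r² = 6249 m², 10·log₁₀ of that is 37.958 dB.
L_p = 76 − 37.958 = 38.04 dB.

38.0 dB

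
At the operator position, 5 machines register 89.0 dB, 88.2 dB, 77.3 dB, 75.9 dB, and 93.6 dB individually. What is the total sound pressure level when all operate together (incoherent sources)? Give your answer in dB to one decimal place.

95.8 dB

Incoherent sources combine by intensity addition: L_total = 10·log₁₀(Σ 10^(L_i/10)).
Σ 10^(L/10) = 10^(89.0/10) + 10^(88.2/10) + 10^(77.3/10) + 10^(75.9/10) + 10^(93.6/10) = 3.838e+09.
L_total = 10·log₁₀(3.838e+09) = 95.84 dB.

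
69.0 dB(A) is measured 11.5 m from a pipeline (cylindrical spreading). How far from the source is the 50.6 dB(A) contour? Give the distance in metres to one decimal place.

795.6 m

Line-source spreading drops the level by 10·log₁₀(r₂/r₁); inverting, r₂/r₁ = 10^(ΔL/10).
r₂ = 11.5·10^((69.0−50.6)/10) = 11.5·10^(18.4/10) = 795.61 m.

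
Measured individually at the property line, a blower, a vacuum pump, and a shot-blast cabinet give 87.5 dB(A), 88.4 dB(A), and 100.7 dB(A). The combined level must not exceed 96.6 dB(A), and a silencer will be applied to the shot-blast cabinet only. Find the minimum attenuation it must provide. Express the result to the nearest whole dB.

5 dB

Everything except the shot-blast cabinet sums to 10^(87.5/10) + 10^(88.4/10) = 1.254e+09 in linear terms, 90.98 dB(A).
The limit corresponds to 10^(96.6/10) = 4.571e+09; subtracting the fixed part leaves 3.317e+09 for the shot-blast cabinet, i.e. 95.21 dB(A).
So the shot-blast cabinet must be reduced from 100.7 to 95.21 dB(A): IL = 5.49 dB.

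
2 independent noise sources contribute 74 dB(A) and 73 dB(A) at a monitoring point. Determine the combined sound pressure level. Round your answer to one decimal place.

76.5 dB(A)

Incoherent sources combine by intensity addition: L_total = 10·log₁₀(Σ 10^(L_i/10)).
Σ 10^(L/10) = 10^(74/10) + 10^(73/10) = 4.507e+07.
L_total = 10·log₁₀(4.507e+07) = 76.54 dB(A).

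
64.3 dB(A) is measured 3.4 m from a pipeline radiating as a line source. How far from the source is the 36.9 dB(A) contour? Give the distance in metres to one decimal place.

1868.4 m

The 27.4 dB drop corresponds to a distance ratio of 10^(27.4/10) for a line source.
r₂ = 3.4·10^((64.3−36.9)/10) = 3.4·10^(27.4/10) = 1868.44 m.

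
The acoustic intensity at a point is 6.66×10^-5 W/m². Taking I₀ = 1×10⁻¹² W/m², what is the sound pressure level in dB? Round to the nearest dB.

I/I₀ = 6.66×10^-5/10⁻¹² = 6.66×10^7, and L = 10·log₁₀(I/I₀).
L = 10·(0.8235 + 7) = 78.23 dB.

78 dB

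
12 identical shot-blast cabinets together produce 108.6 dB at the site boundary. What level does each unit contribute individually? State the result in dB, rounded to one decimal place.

97.8 dB

Dividing the total intensity by 12 lowers the level by 10·log₁₀ 12 = 10.792 dB: L₁ = 108.6 − 10.792.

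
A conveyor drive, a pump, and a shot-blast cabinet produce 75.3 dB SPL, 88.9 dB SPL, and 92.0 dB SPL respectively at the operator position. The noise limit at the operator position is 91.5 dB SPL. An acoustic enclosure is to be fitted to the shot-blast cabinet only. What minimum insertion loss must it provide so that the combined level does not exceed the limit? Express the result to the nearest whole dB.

Everything except the shot-blast cabinet sums to 10^(75.3/10) + 10^(88.9/10) = 8.101e+08 in linear terms, 89.09 dB SPL.
To meet 91.5 dB SPL overall, the treated shot-blast cabinet may contribute at most 10^(91.5/10) − 8.101e+08 = 6.024e+08, i.e. 87.80 dB SPL.
Required insertion loss = 92.0 − 87.80 = 4.20 dB.

4 dB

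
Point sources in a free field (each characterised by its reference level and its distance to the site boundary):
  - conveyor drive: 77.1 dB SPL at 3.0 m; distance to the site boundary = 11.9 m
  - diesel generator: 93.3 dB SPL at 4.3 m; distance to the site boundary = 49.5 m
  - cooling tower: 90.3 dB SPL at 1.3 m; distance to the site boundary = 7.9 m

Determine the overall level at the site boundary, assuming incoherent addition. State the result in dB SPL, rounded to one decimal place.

76.8 dB SPL

Apply inverse-square spreading to bring every level to the receiver, then sum 10^(L/10).
conveyor drive: 77.1 − 20·log₁₀(11.9/3.0) = 77.1 − 11.97 = 65.13 dB SPL.
diesel generator: 93.3 − 20·log₁₀(49.5/4.3) = 93.3 − 21.22 = 72.08 dB SPL.
cooling tower: 90.3 − 20·log₁₀(7.9/1.3) = 90.3 − 15.67 = 74.63 dB SPL.
Σ 10^(L/10) = 4.841e+07 → L_total = 10·log₁₀(4.841e+07) = 76.85 dB SPL.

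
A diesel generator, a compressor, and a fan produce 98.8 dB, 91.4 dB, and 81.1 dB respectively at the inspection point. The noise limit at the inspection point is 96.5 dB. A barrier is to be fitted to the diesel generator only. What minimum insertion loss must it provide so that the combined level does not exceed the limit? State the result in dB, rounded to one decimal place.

Everything except the diesel generator sums to 10^(91.4/10) + 10^(81.1/10) = 1.509e+09 in linear terms, 91.79 dB.
To meet 96.5 dB overall, the treated diesel generator may contribute at most 10^(96.5/10) − 1.509e+09 = 2.958e+09, i.e. 94.71 dB.
So the diesel generator must be reduced from 98.8 to 94.71 dB: IL = 4.09 dB.

4.1 dB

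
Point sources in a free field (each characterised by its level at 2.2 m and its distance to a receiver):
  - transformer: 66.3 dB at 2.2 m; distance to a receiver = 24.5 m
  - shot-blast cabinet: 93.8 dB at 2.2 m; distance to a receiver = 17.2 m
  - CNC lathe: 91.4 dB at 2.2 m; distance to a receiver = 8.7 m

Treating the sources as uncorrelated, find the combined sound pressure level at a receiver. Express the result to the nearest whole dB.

81 dB

First find each source's level at the receiver (point-source: −20·log₁₀(r/r_ref)), then combine on an intensity basis.
transformer: 66.3 − 20·log₁₀(24.5/2.2) = 66.3 − 20.93 = 45.37 dB.
shot-blast cabinet: 93.8 − 20·log₁₀(17.2/2.2) = 93.8 − 17.86 = 75.94 dB.
CNC lathe: 91.4 − 20·log₁₀(8.7/2.2) = 91.4 − 11.94 = 79.46 dB.
Σ 10^(L/10) = 1.275e+08 → L_total = 10·log₁₀(1.275e+08) = 81.06 dB.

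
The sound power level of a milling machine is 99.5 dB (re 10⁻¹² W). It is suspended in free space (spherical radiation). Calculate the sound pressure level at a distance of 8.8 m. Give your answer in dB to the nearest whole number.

L_p = L_w − 10·log₁₀(4π·r²) with r = 8.8 m.
4π·r² = 973.1 m², 10·log₁₀ of that is 29.882 dB.
L_p = 99.5 − 29.882 = 69.62 dB.

70 dB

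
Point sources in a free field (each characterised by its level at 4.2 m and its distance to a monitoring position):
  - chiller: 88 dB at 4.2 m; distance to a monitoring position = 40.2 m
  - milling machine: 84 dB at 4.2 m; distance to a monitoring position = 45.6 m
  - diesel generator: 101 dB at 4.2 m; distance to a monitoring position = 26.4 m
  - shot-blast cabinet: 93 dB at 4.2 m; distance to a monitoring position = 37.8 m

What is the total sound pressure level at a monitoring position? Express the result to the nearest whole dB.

Apply inverse-square spreading to bring every level to the receiver, then sum 10^(L/10).
chiller: 88 − 20·log₁₀(40.2/4.2) = 88 − 19.62 = 68.38 dB.
milling machine: 84 − 20·log₁₀(45.6/4.2) = 84 − 20.71 = 63.29 dB.
diesel generator: 101 − 20·log₁₀(26.4/4.2) = 101 − 15.97 = 85.03 dB.
shot-blast cabinet: 93 − 20·log₁₀(37.8/4.2) = 93 − 19.08 = 73.92 dB.
Σ 10^(L/10) = 3.523e+08 → L_total = 10·log₁₀(3.523e+08) = 85.47 dB.

85 dB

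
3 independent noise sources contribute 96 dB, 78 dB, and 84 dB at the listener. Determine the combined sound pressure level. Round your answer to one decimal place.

96.3 dB

For uncorrelated sources the intensities add, so convert each level to linear form, sum, and take 10·log₁₀ of the total.
Σ 10^(L/10) = 10^(96/10) + 10^(78/10) + 10^(84/10) = 4.295e+09.
L_total = 10·log₁₀(4.295e+09) = 96.33 dB.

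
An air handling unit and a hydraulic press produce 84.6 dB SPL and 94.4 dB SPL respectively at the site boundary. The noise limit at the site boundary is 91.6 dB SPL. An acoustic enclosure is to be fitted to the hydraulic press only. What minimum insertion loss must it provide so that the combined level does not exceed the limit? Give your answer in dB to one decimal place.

Fixed contribution from the other source: Σ 10^(L/10) = 10^(84.6/10) = 2.884e+08 (84.60 dB SPL).
The limit corresponds to 10^(91.6/10) = 1.445e+09; subtracting the fixed part leaves 1.157e+09 for the hydraulic press, i.e. 90.63 dB SPL.
Required insertion loss = 94.4 − 90.63 = 3.77 dB.

3.8 dB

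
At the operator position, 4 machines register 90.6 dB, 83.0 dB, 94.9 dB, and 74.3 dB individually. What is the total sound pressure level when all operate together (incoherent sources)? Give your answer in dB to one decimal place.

For uncorrelated sources the intensities add, so convert each level to linear form, sum, and take 10·log₁₀ of the total.
Σ 10^(L/10) = 10^(90.6/10) + 10^(83.0/10) + 10^(94.9/10) + 10^(74.3/10) = 4.465e+09.
L_total = 10·log₁₀(4.465e+09) = 96.50 dB.

96.5 dB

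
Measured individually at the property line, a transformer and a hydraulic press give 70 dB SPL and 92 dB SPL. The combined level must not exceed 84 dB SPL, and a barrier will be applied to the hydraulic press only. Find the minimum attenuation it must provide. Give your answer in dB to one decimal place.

8.2 dB

Everything except the hydraulic press sums to 10^(70/10) = 1.000e+07 in linear terms, 70.00 dB SPL.
The limit corresponds to 10^(84/10) = 2.512e+08; subtracting the fixed part leaves 2.412e+08 for the hydraulic press, i.e. 83.82 dB SPL.
So the hydraulic press must be reduced from 92 to 83.82 dB SPL: IL = 8.18 dB.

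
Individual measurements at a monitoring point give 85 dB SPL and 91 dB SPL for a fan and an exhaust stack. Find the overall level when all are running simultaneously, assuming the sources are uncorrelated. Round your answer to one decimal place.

For uncorrelated sources the intensities add, so convert each level to linear form, sum, and take 10·log₁₀ of the total.
Σ 10^(L/10) = 10^(85/10) + 10^(91/10) = 1.575e+09.
L_total = 10·log₁₀(1.575e+09) = 91.97 dB SPL.

92.0 dB SPL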